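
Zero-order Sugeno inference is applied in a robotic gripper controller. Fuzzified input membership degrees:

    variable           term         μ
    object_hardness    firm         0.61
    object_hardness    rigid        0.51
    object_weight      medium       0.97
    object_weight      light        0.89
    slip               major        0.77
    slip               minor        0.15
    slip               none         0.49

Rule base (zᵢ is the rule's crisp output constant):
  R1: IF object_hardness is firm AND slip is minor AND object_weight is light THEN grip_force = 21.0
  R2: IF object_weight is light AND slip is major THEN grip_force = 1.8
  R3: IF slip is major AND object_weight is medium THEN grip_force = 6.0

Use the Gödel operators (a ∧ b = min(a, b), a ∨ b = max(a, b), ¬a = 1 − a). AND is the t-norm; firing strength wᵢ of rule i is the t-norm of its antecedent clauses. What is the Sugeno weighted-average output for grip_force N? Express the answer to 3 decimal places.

5.418

R1 (z=21.0): firm=0.61, minor=0.15, light=0.89; AND[min(a, b)] → w = 0.15
R2 (z=1.8): light=0.89, major=0.77; AND[min(a, b)] → w = 0.77
R3 (z=6.0): major=0.77, medium=0.97; AND[min(a, b)] → w = 0.77
Weighted average = (0.15·21.0 + 0.77·1.8 + 0.77·6.0) / (0.15 + 0.77 + 0.77)
  = 9.1560 / 1.6900 = 5.418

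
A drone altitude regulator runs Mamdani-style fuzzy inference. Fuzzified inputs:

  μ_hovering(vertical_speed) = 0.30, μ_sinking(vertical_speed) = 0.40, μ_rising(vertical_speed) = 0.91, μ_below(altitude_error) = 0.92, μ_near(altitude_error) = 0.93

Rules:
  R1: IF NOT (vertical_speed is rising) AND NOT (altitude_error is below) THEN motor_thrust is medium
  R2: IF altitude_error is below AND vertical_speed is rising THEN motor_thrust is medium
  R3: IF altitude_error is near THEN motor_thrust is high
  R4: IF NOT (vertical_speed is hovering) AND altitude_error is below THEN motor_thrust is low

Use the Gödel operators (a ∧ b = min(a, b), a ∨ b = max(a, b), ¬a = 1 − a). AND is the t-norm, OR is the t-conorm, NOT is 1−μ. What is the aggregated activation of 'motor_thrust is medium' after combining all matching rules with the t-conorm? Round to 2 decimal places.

0.91

R1: ¬rising=1−0.91=0.09, ¬below=1−0.92=0.08; AND[min(a, b)] → w = 0.08
R2: below=0.92, rising=0.91; AND[min(a, b)] → w = 0.91
R3: near=0.93 → w = 0.93
R4: ¬hovering=1−0.30=0.70, below=0.92; AND[min(a, b)] → w = 0.70
Rules with consequent 'medium': {R1, R2} → strengths 0.08, 0.91
Aggregate via t-conorm [max(a, b)]: 0.91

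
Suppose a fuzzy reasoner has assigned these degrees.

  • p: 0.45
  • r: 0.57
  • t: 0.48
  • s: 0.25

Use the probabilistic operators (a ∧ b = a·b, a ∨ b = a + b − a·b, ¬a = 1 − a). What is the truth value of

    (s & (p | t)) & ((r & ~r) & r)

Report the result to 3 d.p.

p | t = a + b − a·b on (0.4500, 0.4800) = 0.7140
s & (p | t) = a·b on (0.2500, 0.7140) = 0.1785
~r = 1 − 0.5700 = 0.4300
r & ~r = a·b on (0.5700, 0.4300) = 0.2451
(r & ~r) & r = a·b on (0.2451, 0.5700) = 0.1397
(s & (p | t)) & ((r & ~r) & r) = a·b on (0.1785, 0.1397) = 0.0249

0.025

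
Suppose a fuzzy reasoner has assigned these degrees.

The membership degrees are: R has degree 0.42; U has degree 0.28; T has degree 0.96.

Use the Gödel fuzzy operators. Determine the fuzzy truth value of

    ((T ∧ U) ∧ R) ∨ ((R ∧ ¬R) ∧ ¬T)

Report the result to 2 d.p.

0.28

T ∧ U = min(a, b) on (0.96, 0.28) = 0.28
(T ∧ U) ∧ R = min(a, b) on (0.28, 0.42) = 0.28
¬R = 1 − 0.42 = 0.58
R ∧ ¬R = min(a, b) on (0.42, 0.58) = 0.42
¬T = 1 − 0.96 = 0.04
(R ∧ ¬R) ∧ ¬T = min(a, b) on (0.42, 0.04) = 0.04
((T ∧ U) ∧ R) ∨ ((R ∧ ¬R) ∧ ¬T) = max(a, b) on (0.28, 0.04) = 0.28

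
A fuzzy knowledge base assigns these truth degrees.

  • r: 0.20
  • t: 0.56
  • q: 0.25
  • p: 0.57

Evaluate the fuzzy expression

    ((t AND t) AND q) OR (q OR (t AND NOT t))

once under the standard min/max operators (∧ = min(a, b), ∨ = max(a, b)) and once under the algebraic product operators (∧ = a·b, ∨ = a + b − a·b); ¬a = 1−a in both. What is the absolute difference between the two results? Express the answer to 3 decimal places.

0.039

Under standard min/max:
  t AND t = min(a, b) on (0.56, 0.56) = 0.56
  (t AND t) AND q = min(a, b) on (0.56, 0.25) = 0.25
  NOT t = 1 − 0.56 = 0.44
  t AND NOT t = min(a, b) on (0.56, 0.44) = 0.44
  q OR (t AND NOT t) = max(a, b) on (0.25, 0.44) = 0.44
  ((t AND t) AND q) OR (q OR (t AND NOT t)) = max(a, b) on (0.25, 0.44) = 0.44
  → value = 0.4400
Under algebraic product:
  t AND t = a·b on (0.5600, 0.5600) = 0.3136
  (t AND t) AND q = a·b on (0.3136, 0.2500) = 0.0784
  NOT t = 1 − 0.5600 = 0.4400
  t AND NOT t = a·b on (0.5600, 0.4400) = 0.2464
  q OR (t AND NOT t) = a + b − a·b on (0.2500, 0.2464) = 0.4348
  ((t AND t) AND q) OR (q OR (t AND NOT t)) = a + b − a·b on (0.0784, 0.4348) = 0.4791
  → value = 0.4791
|0.4400 − 0.4791| = 0.039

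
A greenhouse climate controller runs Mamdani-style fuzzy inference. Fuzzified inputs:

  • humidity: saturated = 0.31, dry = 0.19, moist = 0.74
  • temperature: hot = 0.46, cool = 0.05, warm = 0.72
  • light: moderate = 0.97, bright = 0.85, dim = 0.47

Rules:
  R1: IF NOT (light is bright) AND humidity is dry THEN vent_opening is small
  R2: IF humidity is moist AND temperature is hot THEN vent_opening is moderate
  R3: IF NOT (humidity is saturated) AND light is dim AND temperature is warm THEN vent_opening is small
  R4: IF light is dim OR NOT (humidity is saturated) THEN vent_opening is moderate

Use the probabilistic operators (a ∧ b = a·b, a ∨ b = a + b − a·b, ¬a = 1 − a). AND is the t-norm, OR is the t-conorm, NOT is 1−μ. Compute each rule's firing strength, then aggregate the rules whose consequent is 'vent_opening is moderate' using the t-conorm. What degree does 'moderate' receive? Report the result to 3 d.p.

R1: ¬bright=1−0.85=0.15, dry=0.19; AND[a·b] → w = 0.0285
R2: moist=0.74, hot=0.46; AND[a·b] → w = 0.3404
R3: ¬saturated=1−0.31=0.69, dim=0.47, warm=0.72; AND[a·b] → w = 0.2335
R4: dim=0.47, ¬saturated=1−0.31=0.69; OR[a + b − a·b] → w = 0.8357
Rules with consequent 'moderate': {R2, R4} → strengths 0.3404, 0.8357
Aggregate via t-conorm [a + b − a·b]: 0.8916

0.892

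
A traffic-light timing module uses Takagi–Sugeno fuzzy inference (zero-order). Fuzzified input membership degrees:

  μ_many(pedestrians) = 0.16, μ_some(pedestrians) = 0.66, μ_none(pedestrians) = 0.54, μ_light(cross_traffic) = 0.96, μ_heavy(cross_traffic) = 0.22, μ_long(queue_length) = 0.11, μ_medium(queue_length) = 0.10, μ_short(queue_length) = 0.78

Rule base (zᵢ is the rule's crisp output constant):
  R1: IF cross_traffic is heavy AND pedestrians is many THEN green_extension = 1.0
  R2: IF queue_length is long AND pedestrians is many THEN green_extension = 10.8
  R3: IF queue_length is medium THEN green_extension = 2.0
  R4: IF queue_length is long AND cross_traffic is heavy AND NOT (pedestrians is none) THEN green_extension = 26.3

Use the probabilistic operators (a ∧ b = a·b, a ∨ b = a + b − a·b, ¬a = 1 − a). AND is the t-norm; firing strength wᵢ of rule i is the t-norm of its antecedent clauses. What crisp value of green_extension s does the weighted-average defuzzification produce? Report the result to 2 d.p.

R1 (z=1.0): heavy=0.22, many=0.16; AND[a·b] → w = 0.0352
R2 (z=10.8): long=0.11, many=0.16; AND[a·b] → w = 0.0176
R3 (z=2.0): medium=0.10 → w = 0.1000
R4 (z=26.3): long=0.11, heavy=0.22, ¬none=1−0.54=0.46; AND[a·b] → w = 0.0111
Weighted average = (0.0352·1.0 + 0.0176·10.8 + 0.1000·2.0 + 0.0111·26.3) / (0.0352 + 0.0176 + 0.1000 + 0.0111)
  = 0.7181 / 0.1639 = 4.38

4.38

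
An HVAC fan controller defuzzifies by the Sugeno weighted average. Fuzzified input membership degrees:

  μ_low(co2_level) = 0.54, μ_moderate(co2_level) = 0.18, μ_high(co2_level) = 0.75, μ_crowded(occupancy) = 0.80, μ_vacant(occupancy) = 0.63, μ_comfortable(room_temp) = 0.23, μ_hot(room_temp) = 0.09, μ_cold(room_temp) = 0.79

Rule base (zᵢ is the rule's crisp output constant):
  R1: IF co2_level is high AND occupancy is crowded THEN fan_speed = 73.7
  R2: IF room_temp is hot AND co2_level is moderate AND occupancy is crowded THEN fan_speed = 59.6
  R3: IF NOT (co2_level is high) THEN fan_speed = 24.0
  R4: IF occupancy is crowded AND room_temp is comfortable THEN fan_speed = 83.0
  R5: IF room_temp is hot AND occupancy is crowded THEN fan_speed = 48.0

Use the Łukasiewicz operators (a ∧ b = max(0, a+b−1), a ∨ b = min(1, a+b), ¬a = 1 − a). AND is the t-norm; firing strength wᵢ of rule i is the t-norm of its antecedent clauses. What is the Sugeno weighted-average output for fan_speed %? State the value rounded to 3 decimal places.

59.066

R1 (z=73.7): high=0.75, crowded=0.80; AND[max(0, a+b−1)] → w = 0.55
R2 (z=59.6): hot=0.09, moderate=0.18, crowded=0.80; AND[max(0, a+b−1)] → w = 0.00
R3 (z=24.0): ¬high=1−0.75=0.25 → w = 0.25
R4 (z=83.0): crowded=0.80, comfortable=0.23; AND[max(0, a+b−1)] → w = 0.03
R5 (z=48.0): hot=0.09, crowded=0.80; AND[max(0, a+b−1)] → w = 0.00
Weighted average = (0.55·73.7 + 0.00·59.6 + 0.25·24.0 + 0.03·83.0 + 0.00·48.0) / (0.55 + 0.00 + 0.25 + 0.03 + 0.00)
  = 49.0250 / 0.8300 = 59.066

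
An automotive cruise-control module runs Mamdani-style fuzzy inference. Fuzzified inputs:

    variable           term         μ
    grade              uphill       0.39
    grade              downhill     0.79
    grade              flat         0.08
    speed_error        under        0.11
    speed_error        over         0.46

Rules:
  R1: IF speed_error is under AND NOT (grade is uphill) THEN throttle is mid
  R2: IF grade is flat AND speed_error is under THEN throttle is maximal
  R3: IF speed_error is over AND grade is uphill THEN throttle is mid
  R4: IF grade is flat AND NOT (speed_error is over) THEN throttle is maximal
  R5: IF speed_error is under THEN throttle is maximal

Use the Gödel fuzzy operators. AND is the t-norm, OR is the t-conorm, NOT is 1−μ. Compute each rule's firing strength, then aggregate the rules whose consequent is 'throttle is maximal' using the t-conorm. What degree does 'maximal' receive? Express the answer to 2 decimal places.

0.11

R1: under=0.11, ¬uphill=1−0.39=0.61; AND[min(a, b)] → w = 0.11
R2: flat=0.08, under=0.11; AND[min(a, b)] → w = 0.08
R3: over=0.46, uphill=0.39; AND[min(a, b)] → w = 0.39
R4: flat=0.08, ¬over=1−0.46=0.54; AND[min(a, b)] → w = 0.08
R5: under=0.11 → w = 0.11
Rules with consequent 'maximal': {R2, R4, R5} → strengths 0.08, 0.08, 0.11
Aggregate via t-conorm [max(a, b)]: 0.11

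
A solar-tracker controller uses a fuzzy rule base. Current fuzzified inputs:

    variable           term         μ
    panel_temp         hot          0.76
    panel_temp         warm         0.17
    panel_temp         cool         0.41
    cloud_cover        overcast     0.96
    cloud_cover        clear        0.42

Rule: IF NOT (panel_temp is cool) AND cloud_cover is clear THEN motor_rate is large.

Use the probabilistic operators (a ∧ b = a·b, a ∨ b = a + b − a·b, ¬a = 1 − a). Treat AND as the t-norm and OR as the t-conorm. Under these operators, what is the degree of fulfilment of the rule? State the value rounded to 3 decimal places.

firing strength: ¬cool=1−0.41=0.59, clear=0.42; AND[a·b] → w = 0.2478

0.248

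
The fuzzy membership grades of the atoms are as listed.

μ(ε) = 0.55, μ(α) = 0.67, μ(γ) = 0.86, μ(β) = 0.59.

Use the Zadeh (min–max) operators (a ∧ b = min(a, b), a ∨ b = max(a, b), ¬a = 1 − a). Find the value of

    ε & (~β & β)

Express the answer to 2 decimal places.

~β = 1 − 0.59 = 0.41
~β & β = min(a, b) on (0.41, 0.59) = 0.41
ε & (~β & β) = min(a, b) on (0.55, 0.41) = 0.41

0.41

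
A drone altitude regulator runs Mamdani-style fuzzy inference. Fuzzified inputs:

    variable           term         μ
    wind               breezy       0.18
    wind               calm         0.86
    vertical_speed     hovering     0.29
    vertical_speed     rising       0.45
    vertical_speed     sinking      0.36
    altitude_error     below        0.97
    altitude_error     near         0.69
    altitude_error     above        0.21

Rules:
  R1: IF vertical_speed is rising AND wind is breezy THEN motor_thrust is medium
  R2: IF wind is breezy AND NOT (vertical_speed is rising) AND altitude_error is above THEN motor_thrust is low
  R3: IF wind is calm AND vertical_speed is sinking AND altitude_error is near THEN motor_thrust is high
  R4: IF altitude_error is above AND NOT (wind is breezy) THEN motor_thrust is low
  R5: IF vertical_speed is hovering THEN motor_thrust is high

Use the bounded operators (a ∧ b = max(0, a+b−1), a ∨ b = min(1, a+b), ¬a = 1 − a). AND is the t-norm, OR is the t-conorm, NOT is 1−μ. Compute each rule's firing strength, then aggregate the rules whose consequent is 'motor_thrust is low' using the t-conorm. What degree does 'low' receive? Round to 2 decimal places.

0.03

R1: rising=0.45, breezy=0.18; AND[max(0, a+b−1)] → w = 0.00
R2: breezy=0.18, ¬rising=1−0.45=0.55, above=0.21; AND[max(0, a+b−1)] → w = 0.00
R3: calm=0.86, sinking=0.36, near=0.69; AND[max(0, a+b−1)] → w = 0.00
R4: above=0.21, ¬breezy=1−0.18=0.82; AND[max(0, a+b−1)] → w = 0.03
R5: hovering=0.29 → w = 0.29
Rules with consequent 'low': {R2, R4} → strengths 0.00, 0.03
Aggregate via t-conorm [min(1, a+b)]: 0.03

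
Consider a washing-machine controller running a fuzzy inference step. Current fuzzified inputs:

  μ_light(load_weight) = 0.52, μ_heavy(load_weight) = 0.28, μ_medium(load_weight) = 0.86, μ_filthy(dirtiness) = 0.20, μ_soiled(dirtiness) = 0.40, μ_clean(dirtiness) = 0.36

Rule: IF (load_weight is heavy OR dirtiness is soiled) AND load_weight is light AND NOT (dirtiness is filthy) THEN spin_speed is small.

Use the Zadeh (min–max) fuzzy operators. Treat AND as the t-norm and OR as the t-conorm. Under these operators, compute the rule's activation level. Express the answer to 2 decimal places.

firing strength: (heavy=0.28 OR soiled=0.40) = 0.40; AND[min(a, b)] with light=0.52, ¬filthy=1−0.20=0.80 → w = 0.40

0.40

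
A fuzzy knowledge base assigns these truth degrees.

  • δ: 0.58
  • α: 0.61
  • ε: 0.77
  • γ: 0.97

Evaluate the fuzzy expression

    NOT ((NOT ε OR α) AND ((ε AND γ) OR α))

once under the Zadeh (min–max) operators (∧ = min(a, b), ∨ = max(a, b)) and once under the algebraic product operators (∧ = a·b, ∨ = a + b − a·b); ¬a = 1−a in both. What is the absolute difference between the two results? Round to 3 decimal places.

Under Zadeh (min–max):
  NOT ε = 1 − 0.77 = 0.23
  NOT ε OR α = max(a, b) on (0.23, 0.61) = 0.61
  ε AND γ = min(a, b) on (0.77, 0.97) = 0.77
  (ε AND γ) OR α = max(a, b) on (0.77, 0.61) = 0.77
  (NOT ε OR α) AND ((ε AND γ) OR α) = min(a, b) on (0.61, 0.77) = 0.61
  NOT ((NOT ε OR α) AND ((ε AND γ) OR α)) = 1 − 0.61 = 0.39
  → value = 0.3900
Under algebraic product:
  NOT ε = 1 − 0.7700 = 0.2300
  NOT ε OR α = a + b − a·b on (0.2300, 0.6100) = 0.6997
  ε AND γ = a·b on (0.7700, 0.9700) = 0.7469
  (ε AND γ) OR α = a + b − a·b on (0.7469, 0.6100) = 0.9013
  (NOT ε OR α) AND ((ε AND γ) OR α) = a·b on (0.6997, 0.9013) = 0.6306
  NOT ((NOT ε OR α) AND ((ε AND γ) OR α)) = 1 − 0.6306 = 0.3694
  → value = 0.3694
|0.3900 − 0.3694| = 0.021

0.021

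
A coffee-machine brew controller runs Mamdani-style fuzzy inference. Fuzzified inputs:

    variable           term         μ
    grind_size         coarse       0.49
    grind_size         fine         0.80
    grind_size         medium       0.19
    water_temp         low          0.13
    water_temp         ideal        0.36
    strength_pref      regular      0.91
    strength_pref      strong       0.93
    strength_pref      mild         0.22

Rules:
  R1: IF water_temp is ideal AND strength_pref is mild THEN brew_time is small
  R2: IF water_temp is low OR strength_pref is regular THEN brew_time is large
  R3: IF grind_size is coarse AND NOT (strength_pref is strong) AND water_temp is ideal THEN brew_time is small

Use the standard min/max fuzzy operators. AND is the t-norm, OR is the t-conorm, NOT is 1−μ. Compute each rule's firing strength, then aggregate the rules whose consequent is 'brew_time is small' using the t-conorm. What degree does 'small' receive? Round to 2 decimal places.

R1: ideal=0.36, mild=0.22; AND[min(a, b)] → w = 0.22
R2: low=0.13, regular=0.91; OR[max(a, b)] → w = 0.91
R3: coarse=0.49, ¬strong=1−0.93=0.07, ideal=0.36; AND[min(a, b)] → w = 0.07
Rules with consequent 'small': {R1, R3} → strengths 0.22, 0.07
Aggregate via t-conorm [max(a, b)]: 0.22

0.22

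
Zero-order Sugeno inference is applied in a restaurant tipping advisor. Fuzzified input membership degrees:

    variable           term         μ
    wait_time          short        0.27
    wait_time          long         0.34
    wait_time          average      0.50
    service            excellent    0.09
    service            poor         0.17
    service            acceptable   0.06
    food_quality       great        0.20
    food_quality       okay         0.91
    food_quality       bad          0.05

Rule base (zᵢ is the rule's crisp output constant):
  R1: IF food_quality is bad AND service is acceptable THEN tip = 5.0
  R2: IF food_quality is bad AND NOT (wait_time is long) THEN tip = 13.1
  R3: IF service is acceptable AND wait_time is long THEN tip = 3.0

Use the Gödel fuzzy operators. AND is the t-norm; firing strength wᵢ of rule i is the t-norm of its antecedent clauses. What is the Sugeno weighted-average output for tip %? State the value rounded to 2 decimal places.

6.78

R1 (z=5.0): bad=0.05, acceptable=0.06; AND[min(a, b)] → w = 0.05
R2 (z=13.1): bad=0.05, ¬long=1−0.34=0.66; AND[min(a, b)] → w = 0.05
R3 (z=3.0): acceptable=0.06, long=0.34; AND[min(a, b)] → w = 0.06
Weighted average = (0.05·5.0 + 0.05·13.1 + 0.06·3.0) / (0.05 + 0.05 + 0.06)
  = 1.0850 / 0.1600 = 6.78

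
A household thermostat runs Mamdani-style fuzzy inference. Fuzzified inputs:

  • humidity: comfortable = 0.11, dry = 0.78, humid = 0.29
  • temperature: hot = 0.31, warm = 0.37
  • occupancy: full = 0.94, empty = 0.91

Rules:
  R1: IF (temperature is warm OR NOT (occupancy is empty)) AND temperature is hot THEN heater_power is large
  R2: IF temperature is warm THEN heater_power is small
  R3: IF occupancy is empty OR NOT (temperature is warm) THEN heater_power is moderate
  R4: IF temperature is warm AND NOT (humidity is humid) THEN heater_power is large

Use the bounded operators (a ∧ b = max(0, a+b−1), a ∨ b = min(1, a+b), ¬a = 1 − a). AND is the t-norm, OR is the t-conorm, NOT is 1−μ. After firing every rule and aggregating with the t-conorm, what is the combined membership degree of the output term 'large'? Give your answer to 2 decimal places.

R1: (warm=0.37 OR ¬empty=1−0.91=0.09) = 0.46; AND[max(0, a+b−1)] with hot=0.31 → w = 0.00
R2: warm=0.37 → w = 0.37
R3: empty=0.91, ¬warm=1−0.37=0.63; OR[min(1, a+b)] → w = 1.00
R4: warm=0.37, ¬humid=1−0.29=0.71; AND[max(0, a+b−1)] → w = 0.08
Rules with consequent 'large': {R1, R4} → strengths 0.00, 0.08
Aggregate via t-conorm [min(1, a+b)]: 0.08

0.08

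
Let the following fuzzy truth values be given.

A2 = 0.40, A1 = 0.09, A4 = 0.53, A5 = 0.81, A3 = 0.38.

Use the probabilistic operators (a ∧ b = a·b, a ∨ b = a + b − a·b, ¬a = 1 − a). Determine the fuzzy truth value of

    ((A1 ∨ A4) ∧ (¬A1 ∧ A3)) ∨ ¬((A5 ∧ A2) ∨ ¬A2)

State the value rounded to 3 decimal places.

A1 ∨ A4 = a + b − a·b on (0.0900, 0.5300) = 0.5723
¬A1 = 1 − 0.0900 = 0.9100
¬A1 ∧ A3 = a·b on (0.9100, 0.3800) = 0.3458
(A1 ∨ A4) ∧ (¬A1 ∧ A3) = a·b on (0.5723, 0.3458) = 0.1979
A5 ∧ A2 = a·b on (0.8100, 0.4000) = 0.3240
¬A2 = 1 − 0.4000 = 0.6000
(A5 ∧ A2) ∨ ¬A2 = a + b − a·b on (0.3240, 0.6000) = 0.7296
¬((A5 ∧ A2) ∨ ¬A2) = 1 − 0.7296 = 0.2704
((A1 ∨ A4) ∧ (¬A1 ∧ A3)) ∨ ¬((A5 ∧ A2) ∨ ¬A2) = a + b − a·b on (0.1979, 0.2704) = 0.4148

0.415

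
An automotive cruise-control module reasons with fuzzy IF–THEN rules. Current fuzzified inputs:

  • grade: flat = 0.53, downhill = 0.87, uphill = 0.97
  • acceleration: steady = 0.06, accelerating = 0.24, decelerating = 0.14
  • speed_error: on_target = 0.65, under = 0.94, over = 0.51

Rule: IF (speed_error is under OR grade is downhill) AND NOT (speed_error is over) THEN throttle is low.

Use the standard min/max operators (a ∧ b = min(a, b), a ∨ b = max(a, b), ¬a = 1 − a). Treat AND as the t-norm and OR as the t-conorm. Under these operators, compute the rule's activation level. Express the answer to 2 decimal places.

0.49

firing strength: (under=0.94 OR downhill=0.87) = 0.94; AND[min(a, b)] with ¬over=1−0.51=0.49 → w = 0.49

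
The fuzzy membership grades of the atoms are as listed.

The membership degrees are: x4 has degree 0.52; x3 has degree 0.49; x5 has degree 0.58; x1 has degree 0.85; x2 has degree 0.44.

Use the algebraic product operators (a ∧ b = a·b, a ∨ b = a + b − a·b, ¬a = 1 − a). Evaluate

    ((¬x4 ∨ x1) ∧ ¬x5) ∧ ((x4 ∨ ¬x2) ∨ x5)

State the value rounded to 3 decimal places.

0.353

¬x4 = 1 − 0.5200 = 0.4800
¬x4 ∨ x1 = a + b − a·b on (0.4800, 0.8500) = 0.9220
¬x5 = 1 − 0.5800 = 0.4200
(¬x4 ∨ x1) ∧ ¬x5 = a·b on (0.9220, 0.4200) = 0.3872
¬x2 = 1 − 0.4400 = 0.5600
x4 ∨ ¬x2 = a + b − a·b on (0.5200, 0.5600) = 0.7888
(x4 ∨ ¬x2) ∨ x5 = a + b − a·b on (0.7888, 0.5800) = 0.9113
((¬x4 ∨ x1) ∧ ¬x5) ∧ ((x4 ∨ ¬x2) ∨ x5) = a·b on (0.3872, 0.9113) = 0.3529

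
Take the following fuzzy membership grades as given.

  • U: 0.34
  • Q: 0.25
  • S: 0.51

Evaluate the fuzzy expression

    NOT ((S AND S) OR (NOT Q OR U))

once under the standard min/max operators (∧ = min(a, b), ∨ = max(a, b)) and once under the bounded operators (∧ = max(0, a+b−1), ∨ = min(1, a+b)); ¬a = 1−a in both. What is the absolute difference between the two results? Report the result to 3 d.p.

Under standard min/max:
  S AND S = min(a, b) on (0.51, 0.51) = 0.51
  NOT Q = 1 − 0.25 = 0.75
  NOT Q OR U = max(a, b) on (0.75, 0.34) = 0.75
  (S AND S) OR (NOT Q OR U) = max(a, b) on (0.51, 0.75) = 0.75
  NOT ((S AND S) OR (NOT Q OR U)) = 1 − 0.75 = 0.25
  → value = 0.2500
Under bounded:
  S AND S = max(0, a+b−1) on (0.51, 0.51) = 0.02
  NOT Q = 1 − 0.25 = 0.75
  NOT Q OR U = min(1, a+b) on (0.75, 0.34) = 1.00
  (S AND S) OR (NOT Q OR U) = min(1, a+b) on (0.02, 1.00) = 1.00
  NOT ((S AND S) OR (NOT Q OR U)) = 1 − 1.00 = 0.00
  → value = 0.0000
|0.2500 − 0.0000| = 0.250

0.250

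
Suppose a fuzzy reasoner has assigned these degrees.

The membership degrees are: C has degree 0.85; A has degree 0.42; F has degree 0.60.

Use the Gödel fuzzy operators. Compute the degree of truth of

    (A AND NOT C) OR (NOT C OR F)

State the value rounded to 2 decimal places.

NOT C = 1 − 0.85 = 0.15
A AND NOT C = min(a, b) on (0.42, 0.15) = 0.15
NOT C = 1 − 0.85 = 0.15
NOT C OR F = max(a, b) on (0.15, 0.60) = 0.60
(A AND NOT C) OR (NOT C OR F) = max(a, b) on (0.15, 0.60) = 0.60

0.60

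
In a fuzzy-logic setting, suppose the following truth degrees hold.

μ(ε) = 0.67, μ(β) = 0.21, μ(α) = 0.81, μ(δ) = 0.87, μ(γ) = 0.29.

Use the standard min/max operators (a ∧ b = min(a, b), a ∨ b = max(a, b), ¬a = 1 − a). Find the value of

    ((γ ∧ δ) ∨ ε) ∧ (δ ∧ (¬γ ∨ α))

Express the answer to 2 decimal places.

γ ∧ δ = min(a, b) on (0.29, 0.87) = 0.29
(γ ∧ δ) ∨ ε = max(a, b) on (0.29, 0.67) = 0.67
¬γ = 1 − 0.29 = 0.71
¬γ ∨ α = max(a, b) on (0.71, 0.81) = 0.81
δ ∧ (¬γ ∨ α) = min(a, b) on (0.87, 0.81) = 0.81
((γ ∧ δ) ∨ ε) ∧ (δ ∧ (¬γ ∨ α)) = min(a, b) on (0.67, 0.81) = 0.67

0.67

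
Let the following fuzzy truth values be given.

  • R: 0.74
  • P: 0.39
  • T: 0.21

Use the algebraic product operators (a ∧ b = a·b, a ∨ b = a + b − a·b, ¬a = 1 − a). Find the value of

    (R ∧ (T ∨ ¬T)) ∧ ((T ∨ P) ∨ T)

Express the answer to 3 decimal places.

¬T = 1 − 0.2100 = 0.7900
T ∨ ¬T = a + b − a·b on (0.2100, 0.7900) = 0.8341
R ∧ (T ∨ ¬T) = a·b on (0.7400, 0.8341) = 0.6172
T ∨ P = a + b − a·b on (0.2100, 0.3900) = 0.5181
(T ∨ P) ∨ T = a + b − a·b on (0.5181, 0.2100) = 0.6193
(R ∧ (T ∨ ¬T)) ∧ ((T ∨ P) ∨ T) = a·b on (0.6172, 0.6193) = 0.3823

0.382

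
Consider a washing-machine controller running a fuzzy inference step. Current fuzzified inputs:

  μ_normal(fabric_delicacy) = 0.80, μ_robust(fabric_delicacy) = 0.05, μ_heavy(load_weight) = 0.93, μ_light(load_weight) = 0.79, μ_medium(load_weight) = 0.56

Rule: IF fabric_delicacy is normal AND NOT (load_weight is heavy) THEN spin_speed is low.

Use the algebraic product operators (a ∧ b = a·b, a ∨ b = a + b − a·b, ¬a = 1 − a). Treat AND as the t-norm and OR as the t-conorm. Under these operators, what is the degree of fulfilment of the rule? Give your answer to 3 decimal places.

firing strength: normal=0.80, ¬heavy=1−0.93=0.07; AND[a·b] → w = 0.0560

0.056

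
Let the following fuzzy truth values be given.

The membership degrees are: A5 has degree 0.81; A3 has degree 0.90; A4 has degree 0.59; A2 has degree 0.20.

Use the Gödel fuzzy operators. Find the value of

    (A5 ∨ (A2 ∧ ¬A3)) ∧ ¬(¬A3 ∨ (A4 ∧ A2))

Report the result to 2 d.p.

¬A3 = 1 − 0.90 = 0.10
A2 ∧ ¬A3 = min(a, b) on (0.20, 0.10) = 0.10
A5 ∨ (A2 ∧ ¬A3) = max(a, b) on (0.81, 0.10) = 0.81
¬A3 = 1 − 0.90 = 0.10
A4 ∧ A2 = min(a, b) on (0.59, 0.20) = 0.20
¬A3 ∨ (A4 ∧ A2) = max(a, b) on (0.10, 0.20) = 0.20
¬(¬A3 ∨ (A4 ∧ A2)) = 1 − 0.20 = 0.80
(A5 ∨ (A2 ∧ ¬A3)) ∧ ¬(¬A3 ∨ (A4 ∧ A2)) = min(a, b) on (0.81, 0.80) = 0.80

0.80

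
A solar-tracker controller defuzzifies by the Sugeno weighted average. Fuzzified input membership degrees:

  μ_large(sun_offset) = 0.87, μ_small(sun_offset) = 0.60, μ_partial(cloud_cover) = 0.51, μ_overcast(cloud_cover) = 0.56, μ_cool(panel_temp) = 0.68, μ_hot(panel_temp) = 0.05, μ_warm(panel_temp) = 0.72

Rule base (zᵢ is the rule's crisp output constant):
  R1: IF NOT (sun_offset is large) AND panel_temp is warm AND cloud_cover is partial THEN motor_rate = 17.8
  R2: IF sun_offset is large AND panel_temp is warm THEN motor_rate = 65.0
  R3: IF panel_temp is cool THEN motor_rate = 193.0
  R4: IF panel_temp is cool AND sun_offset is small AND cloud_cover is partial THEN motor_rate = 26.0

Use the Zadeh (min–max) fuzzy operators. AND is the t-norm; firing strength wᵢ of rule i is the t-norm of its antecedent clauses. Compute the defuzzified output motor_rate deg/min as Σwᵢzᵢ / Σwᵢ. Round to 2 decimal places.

94.91

R1 (z=17.8): ¬large=1−0.87=0.13, warm=0.72, partial=0.51; AND[min(a, b)] → w = 0.13
R2 (z=65.0): large=0.87, warm=0.72; AND[min(a, b)] → w = 0.72
R3 (z=193.0): cool=0.68 → w = 0.68
R4 (z=26.0): cool=0.68, small=0.60, partial=0.51; AND[min(a, b)] → w = 0.51
Weighted average = (0.13·17.8 + 0.72·65.0 + 0.68·193.0 + 0.51·26.0) / (0.13 + 0.72 + 0.68 + 0.51)
  = 193.6140 / 2.0400 = 94.91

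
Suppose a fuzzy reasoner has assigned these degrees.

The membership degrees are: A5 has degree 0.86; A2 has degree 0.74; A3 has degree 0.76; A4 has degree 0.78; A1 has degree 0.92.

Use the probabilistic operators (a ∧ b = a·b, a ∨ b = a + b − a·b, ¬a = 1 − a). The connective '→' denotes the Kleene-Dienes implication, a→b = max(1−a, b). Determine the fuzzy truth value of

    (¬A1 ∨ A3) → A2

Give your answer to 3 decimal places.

0.740

¬A1 = 1 − 0.9200 = 0.0800
¬A1 ∨ A3 = a + b − a·b on (0.0800, 0.7600) = 0.7792
(¬A1 ∨ A3) → A2  [Kleene-Dienes: max(1−a, b)] with a=0.7792, b=0.7400 → 0.7400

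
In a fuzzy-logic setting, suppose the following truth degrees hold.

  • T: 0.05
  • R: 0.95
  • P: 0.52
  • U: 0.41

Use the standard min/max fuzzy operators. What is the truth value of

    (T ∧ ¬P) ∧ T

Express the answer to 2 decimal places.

¬P = 1 − 0.52 = 0.48
T ∧ ¬P = min(a, b) on (0.05, 0.48) = 0.05
(T ∧ ¬P) ∧ T = min(a, b) on (0.05, 0.05) = 0.05

0.05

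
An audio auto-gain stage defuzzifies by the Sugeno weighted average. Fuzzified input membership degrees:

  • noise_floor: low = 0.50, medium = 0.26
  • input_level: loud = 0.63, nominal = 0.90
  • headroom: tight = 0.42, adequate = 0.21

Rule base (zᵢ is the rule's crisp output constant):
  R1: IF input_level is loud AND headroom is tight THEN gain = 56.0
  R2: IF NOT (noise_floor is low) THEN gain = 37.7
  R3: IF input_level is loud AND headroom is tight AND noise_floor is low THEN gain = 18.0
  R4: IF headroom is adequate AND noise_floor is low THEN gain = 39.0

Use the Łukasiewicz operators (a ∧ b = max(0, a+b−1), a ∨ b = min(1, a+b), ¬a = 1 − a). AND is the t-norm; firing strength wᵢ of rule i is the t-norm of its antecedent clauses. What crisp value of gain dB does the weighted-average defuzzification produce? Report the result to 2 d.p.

39.36

R1 (z=56.0): loud=0.63, tight=0.42; AND[max(0, a+b−1)] → w = 0.05
R2 (z=37.7): ¬low=1−0.50=0.50 → w = 0.50
R3 (z=18.0): loud=0.63, tight=0.42, low=0.50; AND[max(0, a+b−1)] → w = 0.00
R4 (z=39.0): adequate=0.21, low=0.50; AND[max(0, a+b−1)] → w = 0.00
Weighted average = (0.05·56.0 + 0.50·37.7 + 0.00·18.0 + 0.00·39.0) / (0.05 + 0.50 + 0.00 + 0.00)
  = 21.6500 / 0.5500 = 39.36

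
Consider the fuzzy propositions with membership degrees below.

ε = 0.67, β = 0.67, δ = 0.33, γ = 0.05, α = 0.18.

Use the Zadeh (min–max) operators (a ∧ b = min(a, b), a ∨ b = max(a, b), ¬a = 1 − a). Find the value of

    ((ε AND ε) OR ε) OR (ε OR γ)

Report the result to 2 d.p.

0.67

ε AND ε = min(a, b) on (0.67, 0.67) = 0.67
(ε AND ε) OR ε = max(a, b) on (0.67, 0.67) = 0.67
ε OR γ = max(a, b) on (0.67, 0.05) = 0.67
((ε AND ε) OR ε) OR (ε OR γ) = max(a, b) on (0.67, 0.67) = 0.67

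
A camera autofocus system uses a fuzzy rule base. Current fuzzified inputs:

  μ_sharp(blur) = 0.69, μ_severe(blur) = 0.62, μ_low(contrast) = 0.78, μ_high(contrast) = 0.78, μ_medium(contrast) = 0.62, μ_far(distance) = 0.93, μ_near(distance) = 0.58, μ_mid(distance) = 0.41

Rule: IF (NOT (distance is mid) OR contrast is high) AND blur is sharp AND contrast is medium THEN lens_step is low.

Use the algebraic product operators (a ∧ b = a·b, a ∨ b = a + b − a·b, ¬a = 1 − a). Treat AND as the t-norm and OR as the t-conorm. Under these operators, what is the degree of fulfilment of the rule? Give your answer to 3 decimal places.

firing strength: (¬mid=1−0.41=0.59 OR high=0.78) = 0.9098; AND[a·b] with sharp=0.69, medium=0.62 → w = 0.3892

0.389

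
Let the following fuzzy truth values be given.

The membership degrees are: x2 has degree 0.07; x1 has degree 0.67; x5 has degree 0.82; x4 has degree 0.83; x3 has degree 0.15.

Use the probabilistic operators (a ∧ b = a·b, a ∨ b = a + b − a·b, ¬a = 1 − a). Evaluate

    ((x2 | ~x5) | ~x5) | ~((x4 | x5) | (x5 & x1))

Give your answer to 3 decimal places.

0.383

~x5 = 1 − 0.8200 = 0.1800
x2 | ~x5 = a + b − a·b on (0.0700, 0.1800) = 0.2374
~x5 = 1 − 0.8200 = 0.1800
(x2 | ~x5) | ~x5 = a + b − a·b on (0.2374, 0.1800) = 0.3747
x4 | x5 = a + b − a·b on (0.8300, 0.8200) = 0.9694
x5 & x1 = a·b on (0.8200, 0.6700) = 0.5494
(x4 | x5) | (x5 & x1) = a + b − a·b on (0.9694, 0.5494) = 0.9862
~((x4 | x5) | (x5 & x1)) = 1 − 0.9862 = 0.0138
((x2 | ~x5) | ~x5) | ~((x4 | x5) | (x5 & x1)) = a + b − a·b on (0.3747, 0.0138) = 0.3833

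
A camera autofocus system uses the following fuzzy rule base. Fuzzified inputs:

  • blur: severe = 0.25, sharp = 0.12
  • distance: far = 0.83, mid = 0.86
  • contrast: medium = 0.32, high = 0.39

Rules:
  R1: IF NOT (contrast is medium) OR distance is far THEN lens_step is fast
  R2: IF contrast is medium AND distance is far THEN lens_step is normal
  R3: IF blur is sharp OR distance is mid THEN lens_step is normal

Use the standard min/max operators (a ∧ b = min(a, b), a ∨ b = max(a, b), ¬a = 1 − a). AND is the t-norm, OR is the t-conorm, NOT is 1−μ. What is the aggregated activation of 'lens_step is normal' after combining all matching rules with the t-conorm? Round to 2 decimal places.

R1: ¬medium=1−0.32=0.68, far=0.83; OR[max(a, b)] → w = 0.83
R2: medium=0.32, far=0.83; AND[min(a, b)] → w = 0.32
R3: sharp=0.12, mid=0.86; OR[max(a, b)] → w = 0.86
Rules with consequent 'normal': {R2, R3} → strengths 0.32, 0.86
Aggregate via t-conorm [max(a, b)]: 0.86

0.86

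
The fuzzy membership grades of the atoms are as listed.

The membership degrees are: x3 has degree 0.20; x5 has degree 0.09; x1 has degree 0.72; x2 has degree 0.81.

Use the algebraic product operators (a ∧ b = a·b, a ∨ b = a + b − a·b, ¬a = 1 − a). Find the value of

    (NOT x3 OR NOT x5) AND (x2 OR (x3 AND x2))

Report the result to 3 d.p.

NOT x3 = 1 − 0.2000 = 0.8000
NOT x5 = 1 − 0.0900 = 0.9100
NOT x3 OR NOT x5 = a + b − a·b on (0.8000, 0.9100) = 0.9820
x3 AND x2 = a·b on (0.2000, 0.8100) = 0.1620
x2 OR (x3 AND x2) = a + b − a·b on (0.8100, 0.1620) = 0.8408
(NOT x3 OR NOT x5) AND (x2 OR (x3 AND x2)) = a·b on (0.9820, 0.8408) = 0.8256

0.826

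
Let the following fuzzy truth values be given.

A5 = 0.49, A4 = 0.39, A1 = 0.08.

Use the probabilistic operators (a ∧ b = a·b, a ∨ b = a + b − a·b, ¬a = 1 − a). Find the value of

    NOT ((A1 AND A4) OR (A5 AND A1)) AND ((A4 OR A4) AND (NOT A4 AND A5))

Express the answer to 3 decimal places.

A1 AND A4 = a·b on (0.0800, 0.3900) = 0.0312
A5 AND A1 = a·b on (0.4900, 0.0800) = 0.0392
(A1 AND A4) OR (A5 AND A1) = a + b − a·b on (0.0312, 0.0392) = 0.0692
NOT ((A1 AND A4) OR (A5 AND A1)) = 1 − 0.0692 = 0.9308
A4 OR A4 = a + b − a·b on (0.3900, 0.3900) = 0.6279
NOT A4 = 1 − 0.3900 = 0.6100
NOT A4 AND A5 = a·b on (0.6100, 0.4900) = 0.2989
(A4 OR A4) AND (NOT A4 AND A5) = a·b on (0.6279, 0.2989) = 0.1877
NOT ((A1 AND A4) OR (A5 AND A1)) AND ((A4 OR A4) AND (NOT A4 AND A5)) = a·b on (0.9308, 0.1877) = 0.1747

0.175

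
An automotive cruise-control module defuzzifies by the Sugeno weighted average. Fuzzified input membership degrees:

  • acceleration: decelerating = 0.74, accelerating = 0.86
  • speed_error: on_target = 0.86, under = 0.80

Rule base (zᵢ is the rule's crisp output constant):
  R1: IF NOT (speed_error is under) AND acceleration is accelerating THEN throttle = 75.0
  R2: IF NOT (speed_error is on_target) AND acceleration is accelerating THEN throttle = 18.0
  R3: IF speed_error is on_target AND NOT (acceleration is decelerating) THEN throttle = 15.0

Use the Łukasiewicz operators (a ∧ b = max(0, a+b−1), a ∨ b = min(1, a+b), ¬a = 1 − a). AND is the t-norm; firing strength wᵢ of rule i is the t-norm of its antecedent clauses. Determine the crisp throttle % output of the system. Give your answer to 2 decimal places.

R1 (z=75.0): ¬under=1−0.80=0.20, accelerating=0.86; AND[max(0, a+b−1)] → w = 0.06
R2 (z=18.0): ¬on_target=1−0.86=0.14, accelerating=0.86; AND[max(0, a+b−1)] → w = 0.00
R3 (z=15.0): on_target=0.86, ¬decelerating=1−0.74=0.26; AND[max(0, a+b−1)] → w = 0.12
Weighted average = (0.06·75.0 + 0.00·18.0 + 0.12·15.0) / (0.06 + 0.00 + 0.12)
  = 6.3000 / 0.1800 = 35.00

35.00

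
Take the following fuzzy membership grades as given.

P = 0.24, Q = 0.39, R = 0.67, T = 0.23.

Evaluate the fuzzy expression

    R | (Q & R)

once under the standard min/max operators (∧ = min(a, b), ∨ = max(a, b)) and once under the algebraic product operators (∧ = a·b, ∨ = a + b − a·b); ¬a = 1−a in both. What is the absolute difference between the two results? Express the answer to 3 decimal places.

0.086

Under standard min/max:
  Q & R = min(a, b) on (0.39, 0.67) = 0.39
  R | (Q & R) = max(a, b) on (0.67, 0.39) = 0.67
  → value = 0.6700
Under algebraic product:
  Q & R = a·b on (0.3900, 0.6700) = 0.2613
  R | (Q & R) = a + b − a·b on (0.6700, 0.2613) = 0.7562
  → value = 0.7562
|0.6700 − 0.7562| = 0.086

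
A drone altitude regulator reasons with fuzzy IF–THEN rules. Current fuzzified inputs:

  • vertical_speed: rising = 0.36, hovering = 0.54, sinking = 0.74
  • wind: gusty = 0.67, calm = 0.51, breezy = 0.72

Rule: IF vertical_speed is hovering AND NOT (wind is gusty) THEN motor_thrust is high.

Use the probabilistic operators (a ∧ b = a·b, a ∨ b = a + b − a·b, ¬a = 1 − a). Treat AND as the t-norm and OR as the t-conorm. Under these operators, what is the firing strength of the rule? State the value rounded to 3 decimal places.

0.178

firing strength: hovering=0.54, ¬gusty=1−0.67=0.33; AND[a·b] → w = 0.1782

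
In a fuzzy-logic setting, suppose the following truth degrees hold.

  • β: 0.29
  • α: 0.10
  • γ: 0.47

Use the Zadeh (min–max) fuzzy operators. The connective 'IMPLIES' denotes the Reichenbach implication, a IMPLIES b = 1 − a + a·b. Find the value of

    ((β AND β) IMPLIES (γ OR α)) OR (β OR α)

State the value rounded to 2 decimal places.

0.85

β AND β = min(a, b) on (0.29, 0.29) = 0.29
γ OR α = max(a, b) on (0.47, 0.10) = 0.47
(β AND β) IMPLIES (γ OR α)  [Reichenbach: 1 − a + a·b] with a=0.29, b=0.47 → 0.85
β OR α = max(a, b) on (0.29, 0.10) = 0.29
((β AND β) IMPLIES (γ OR α)) OR (β OR α) = max(a, b) on (0.85, 0.29) = 0.85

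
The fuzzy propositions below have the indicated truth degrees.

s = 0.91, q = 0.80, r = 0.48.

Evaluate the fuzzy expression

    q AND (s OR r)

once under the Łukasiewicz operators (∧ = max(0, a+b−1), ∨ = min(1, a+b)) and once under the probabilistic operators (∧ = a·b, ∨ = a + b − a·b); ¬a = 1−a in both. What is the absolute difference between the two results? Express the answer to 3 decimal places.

0.037

Under Łukasiewicz:
  s OR r = min(1, a+b) on (0.91, 0.48) = 1.00
  q AND (s OR r) = max(0, a+b−1) on (0.80, 1.00) = 0.80
  → value = 0.8000
Under probabilistic:
  s OR r = a + b − a·b on (0.9100, 0.4800) = 0.9532
  q AND (s OR r) = a·b on (0.8000, 0.9532) = 0.7626
  → value = 0.7626
|0.8000 − 0.7626| = 0.037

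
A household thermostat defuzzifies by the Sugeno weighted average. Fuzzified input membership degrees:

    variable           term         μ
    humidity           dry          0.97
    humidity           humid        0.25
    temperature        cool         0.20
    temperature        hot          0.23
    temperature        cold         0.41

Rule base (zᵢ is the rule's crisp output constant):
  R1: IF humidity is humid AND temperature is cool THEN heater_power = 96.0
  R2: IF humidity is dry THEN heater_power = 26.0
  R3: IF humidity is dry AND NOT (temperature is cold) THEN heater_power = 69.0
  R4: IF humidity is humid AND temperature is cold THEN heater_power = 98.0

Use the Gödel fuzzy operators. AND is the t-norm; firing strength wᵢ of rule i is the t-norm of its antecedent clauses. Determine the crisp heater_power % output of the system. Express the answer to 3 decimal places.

54.542

R1 (z=96.0): humid=0.25, cool=0.20; AND[min(a, b)] → w = 0.20
R2 (z=26.0): dry=0.97 → w = 0.97
R3 (z=69.0): dry=0.97, ¬cold=1−0.41=0.59; AND[min(a, b)] → w = 0.59
R4 (z=98.0): humid=0.25, cold=0.41; AND[min(a, b)] → w = 0.25
Weighted average = (0.20·96.0 + 0.97·26.0 + 0.59·69.0 + 0.25·98.0) / (0.20 + 0.97 + 0.59 + 0.25)
  = 109.6300 / 2.0100 = 54.542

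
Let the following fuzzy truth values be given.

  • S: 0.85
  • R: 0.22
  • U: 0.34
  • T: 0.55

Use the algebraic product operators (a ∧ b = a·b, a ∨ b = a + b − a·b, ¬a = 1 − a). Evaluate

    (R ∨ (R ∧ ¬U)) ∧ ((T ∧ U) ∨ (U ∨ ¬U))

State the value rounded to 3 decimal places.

¬U = 1 − 0.3400 = 0.6600
R ∧ ¬U = a·b on (0.2200, 0.6600) = 0.1452
R ∨ (R ∧ ¬U) = a + b − a·b on (0.2200, 0.1452) = 0.3333
T ∧ U = a·b on (0.5500, 0.3400) = 0.1870
¬U = 1 − 0.3400 = 0.6600
U ∨ ¬U = a + b − a·b on (0.3400, 0.6600) = 0.7756
(T ∧ U) ∨ (U ∨ ¬U) = a + b − a·b on (0.1870, 0.7756) = 0.8176
(R ∨ (R ∧ ¬U)) ∧ ((T ∧ U) ∨ (U ∨ ¬U)) = a·b on (0.3333, 0.8176) = 0.2725

0.272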